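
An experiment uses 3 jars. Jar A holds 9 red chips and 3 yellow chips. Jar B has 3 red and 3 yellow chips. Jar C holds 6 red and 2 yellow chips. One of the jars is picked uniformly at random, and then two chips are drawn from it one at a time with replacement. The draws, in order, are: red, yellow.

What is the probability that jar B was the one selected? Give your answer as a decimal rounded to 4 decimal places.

0.4000

For each hypothesis, P(data | H) works out to: P(data | jar A) = (9/12)(3/12) = 3/16; P(data | jar B) = (3/6)(3/6) = 1/4; P(data | jar C) = (6/8)(2/8) = 3/16.
The prior-weighted likelihoods are 1/3 · 3/16 = 1/16, 1/3 · 1/4 = 1/12, 1/3 · 3/16 = 1/16; with total 5/24.
Therefore the posterior P(jar B | data) = (1/12) / (5/24) = 2/5.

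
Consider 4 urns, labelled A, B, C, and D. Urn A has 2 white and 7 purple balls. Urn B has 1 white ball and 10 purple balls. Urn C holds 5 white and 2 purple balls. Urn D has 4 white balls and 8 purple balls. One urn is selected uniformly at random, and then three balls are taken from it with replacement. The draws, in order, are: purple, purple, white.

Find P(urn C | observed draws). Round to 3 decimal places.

0.140

Compute the likelihood of the observed sequence for each case: P(data | urn A) = (7/9)(7/9)(2/9) = 0.13443; P(data | urn B) = (10/11)(10/11)(1/11) = 0.075131; P(data | urn C) = (2/7)(2/7)(5/7) = 0.058309; P(data | urn D) = (8/12)(8/12)(4/12) = 0.14815.
Weighting by the prior gives 1/4 · 0.13443 = 0.033608, 1/4 · 0.075131 = 0.018783, 1/4 · 0.058309 = 0.014577, 1/4 · 0.14815 = 0.037037; with total 0.104.
Therefore the posterior P(urn C | data) = (0.014577) / (0.104) = 0.14016.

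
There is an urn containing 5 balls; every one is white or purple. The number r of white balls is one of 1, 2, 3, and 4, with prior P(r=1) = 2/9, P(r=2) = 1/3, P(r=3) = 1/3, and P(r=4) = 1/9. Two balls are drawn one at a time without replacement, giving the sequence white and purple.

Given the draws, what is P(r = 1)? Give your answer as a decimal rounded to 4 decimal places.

Under each hypothesis, the probability of the observed sequence is: P(data | r = 1) = (1/5)(4/4) = 1/5; P(data | r = 2) = (2/5)(3/4) = 3/10; P(data | r = 3) = (3/5)(2/4) = 3/10; P(data | r = 4) = (4/5)(1/4) = 1/5.
Multiplying each by its prior: 2/9 · 1/5 = 2/45, 1/3 · 3/10 = 1/10, 1/3 · 3/10 = 1/10, 1/9 · 1/5 = 1/45; these sum to 4/15.
By Bayes' rule, P(r = 1 | data) = (2/45) / (4/15) = 1/6.

0.1667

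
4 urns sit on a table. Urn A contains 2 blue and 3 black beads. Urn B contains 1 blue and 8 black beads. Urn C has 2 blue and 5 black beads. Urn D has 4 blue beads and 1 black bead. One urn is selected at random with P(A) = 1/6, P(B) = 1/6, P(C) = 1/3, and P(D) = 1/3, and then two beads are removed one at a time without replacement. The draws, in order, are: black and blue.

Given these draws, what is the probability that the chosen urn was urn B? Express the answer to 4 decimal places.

0.0863

Compute the likelihood of the observed sequence for each case: P(data | urn A) = (3/5)(2/4) = 0.3; P(data | urn B) = (8/9)(1/8) = 0.11111; P(data | urn C) = (5/7)(2/6) = 0.2381; P(data | urn D) = (1/5)(4/4) = 0.2.
Multiplying each by its prior: 1/6 · 0.3 = 0.05, 1/6 · 0.11111 = 0.018519, 1/3 · 0.2381 = 0.079365, 1/3 · 0.2 = 0.066667; with total 0.21455.
So P(urn B | data) = (0.018519) / (0.21455) = 0.086313.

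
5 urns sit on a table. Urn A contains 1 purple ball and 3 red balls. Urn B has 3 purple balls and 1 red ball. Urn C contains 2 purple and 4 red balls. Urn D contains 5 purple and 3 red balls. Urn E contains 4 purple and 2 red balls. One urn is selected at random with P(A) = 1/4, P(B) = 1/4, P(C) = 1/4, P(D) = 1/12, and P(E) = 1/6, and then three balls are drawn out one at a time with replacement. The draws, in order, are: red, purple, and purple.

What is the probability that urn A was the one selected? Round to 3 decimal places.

Compute the likelihood of the observed sequence for each case: P(data | urn A) = (3/4)(1/4)(1/4) = 0.046875; P(data | urn B) = (1/4)(3/4)(3/4) = 0.14062; P(data | urn C) = (4/6)(2/6)(2/6) = 0.074074; P(data | urn D) = (3/8)(5/8)(5/8) = 0.14648; P(data | urn E) = (2/6)(4/6)(4/6) = 0.14815.
The prior-weighted likelihoods are 1/4 · 0.046875 = 0.011719, 1/4 · 0.14062 = 0.035156, 1/4 · 0.074074 = 0.018519, 1/12 · 0.14648 = 0.012207, 1/6 · 0.14815 = 0.024691; with total 0.10229.
So P(urn A | data) = (0.011719) / (0.10229) = 0.11456.

0.115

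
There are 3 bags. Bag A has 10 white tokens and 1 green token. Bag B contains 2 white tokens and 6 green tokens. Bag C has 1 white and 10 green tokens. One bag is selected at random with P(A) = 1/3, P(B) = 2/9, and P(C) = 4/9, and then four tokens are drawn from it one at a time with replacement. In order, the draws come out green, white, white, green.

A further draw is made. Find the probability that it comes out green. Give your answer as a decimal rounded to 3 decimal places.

0.672

Under each hypothesis, the probability of the observed sequence is: P(data | bag A) = (1/11)(10/11)(10/11)(1/11) = 0.0068301; P(data | bag B) = (6/8)(2/8)(2/8)(6/8) = 0.035156; P(data | bag C) = (10/11)(1/11)(1/11)(10/11) = 0.0068301.
Multiplying each by its prior: 1/3 · 0.0068301 = 0.0022767, 2/9 · 0.035156 = 0.0078125, 4/9 · 0.0068301 = 0.0030356; with total 0.013125.
Dividing through by the total gives posterior P(bag A | data) = 0.17347, P(bag B | data) = 0.59525, P(bag C | data) = 0.23129.
Averaging over the posterior, P(green next | data) = (1/11)(0.17347) + (3/4)(0.59525) + (10/11)(0.23129) = 0.67247.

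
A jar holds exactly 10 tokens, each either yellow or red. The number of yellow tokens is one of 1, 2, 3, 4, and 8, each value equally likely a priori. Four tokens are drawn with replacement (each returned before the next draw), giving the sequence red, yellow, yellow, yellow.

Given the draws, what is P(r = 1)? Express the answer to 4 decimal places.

Compute the likelihood of the observed sequence for each case: P(data | r = 1) = (9/10)(1/10)(1/10)(1/10) = 0.0009; P(data | r = 2) = (8/10)(2/10)(2/10)(2/10) = 0.0064; P(data | r = 3) = (7/10)(3/10)(3/10)(3/10) = 0.0189; P(data | r = 4) = (6/10)(4/10)(4/10)(4/10) = 0.0384; P(data | r = 8) = (2/10)(8/10)(8/10)(8/10) = 0.1024.
Weighting by the prior gives 1/5 · 0.0009 = 0.00018, 1/5 · 0.0064 = 0.00128, 1/5 · 0.0189 = 0.00378, 1/5 · 0.0384 = 0.00768, 1/5 · 0.1024 = 0.02048; these sum to 0.0334.
So P(r = 1 | data) = (0.00018) / (0.0334) = 0.0053892.

0.0054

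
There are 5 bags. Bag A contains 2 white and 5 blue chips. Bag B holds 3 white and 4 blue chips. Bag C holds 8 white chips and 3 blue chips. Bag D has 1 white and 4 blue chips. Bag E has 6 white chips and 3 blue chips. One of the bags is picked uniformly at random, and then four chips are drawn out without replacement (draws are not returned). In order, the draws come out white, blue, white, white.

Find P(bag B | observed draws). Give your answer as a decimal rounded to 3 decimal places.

0.104

The likelihood of the observed sequence under each hypothesis: P(data | bag A) = (2/7)(5/6)(1/5)(0/4) = 0; P(data | bag B) = (3/7)(4/6)(2/5)(1/4) = 0.028571; P(data | bag C) = (8/11)(3/10)(7/9)(6/8) = 0.12727; P(data | bag D) = (1/5)(4/4)(0/3) = 0; P(data | bag E) = (6/9)(3/8)(5/7)(4/6) = 0.11905.
The prior-weighted likelihoods are 1/5 · 0 = 0, 1/5 · 0.028571 = 0.0057143, 1/5 · 0.12727 = 0.025455, 1/5 · 0 = 0, 1/5 · 0.11905 = 0.02381; summing to 0.054978.
By Bayes' rule, P(bag B | data) = (0.0057143) / (0.054978) = 0.10394.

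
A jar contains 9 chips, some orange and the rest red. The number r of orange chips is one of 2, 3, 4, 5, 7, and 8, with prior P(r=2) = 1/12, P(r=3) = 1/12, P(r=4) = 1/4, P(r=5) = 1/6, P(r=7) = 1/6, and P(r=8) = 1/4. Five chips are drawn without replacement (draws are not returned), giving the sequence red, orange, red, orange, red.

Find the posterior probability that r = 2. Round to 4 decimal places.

Under each hypothesis, the probability of the observed sequence is: P(data | r = 2) = (7/9)(2/8)(6/7)(1/6)(5/5) = 0.027778; P(data | r = 3) = (6/9)(3/8)(5/7)(2/6)(4/5) = 0.047619; P(data | r = 4) = (5/9)(4/8)(4/7)(3/6)(3/5) = 0.047619; P(data | r = 5) = (4/9)(5/8)(3/7)(4/6)(2/5) = 0.031746; P(data | r = 7) = (2/9)(7/8)(1/7)(6/6)(0/5) = 0; P(data | r = 8) = (1/9)(8/8)(0/7) = 0.
Multiplying each by its prior: 1/12 · 0.027778 = 0.0023148, 1/12 · 0.047619 = 0.0039683, 1/4 · 0.047619 = 0.011905, 1/6 · 0.031746 = 0.005291, 1/6 · 0 = 0, 1/4 · 0 = 0; summing to 0.023479.
Therefore the posterior P(r = 2 | data) = (0.0023148) / (0.023479) = 0.098592.

0.0986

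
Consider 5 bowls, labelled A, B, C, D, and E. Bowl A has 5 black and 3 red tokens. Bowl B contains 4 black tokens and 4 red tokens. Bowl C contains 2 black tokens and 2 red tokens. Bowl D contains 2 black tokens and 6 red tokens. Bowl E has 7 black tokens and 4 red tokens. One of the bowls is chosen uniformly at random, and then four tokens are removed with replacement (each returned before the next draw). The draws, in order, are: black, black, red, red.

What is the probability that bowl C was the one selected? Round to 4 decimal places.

0.2327

Compute the likelihood of the observed sequence for each case: P(data | bowl A) = (5/8)(5/8)(3/8)(3/8) = 0.054932; P(data | bowl B) = (4/8)(4/8)(4/8)(4/8) = 0.0625; P(data | bowl C) = (2/4)(2/4)(2/4)(2/4) = 0.0625; P(data | bowl D) = (2/8)(2/8)(6/8)(6/8) = 0.035156; P(data | bowl E) = (7/11)(7/11)(4/11)(4/11) = 0.053548.
Weighting by the prior gives 1/5 · 0.054932 = 0.010986, 1/5 · 0.0625 = 0.0125, 1/5 · 0.0625 = 0.0125, 1/5 · 0.035156 = 0.0070313, 1/5 · 0.053548 = 0.01071; these sum to 0.053727.
So P(bowl C | data) = (0.0125) / (0.053727) = 0.23266.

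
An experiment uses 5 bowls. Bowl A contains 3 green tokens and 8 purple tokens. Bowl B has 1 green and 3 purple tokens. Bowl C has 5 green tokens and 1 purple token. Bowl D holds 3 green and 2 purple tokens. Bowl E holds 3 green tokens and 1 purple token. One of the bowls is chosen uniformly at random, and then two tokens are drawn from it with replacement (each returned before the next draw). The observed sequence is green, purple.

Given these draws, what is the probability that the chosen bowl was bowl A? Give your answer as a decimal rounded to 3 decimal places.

For each hypothesis, P(data | H) works out to: P(data | bowl A) = (3/11)(8/11) = 0.19835; P(data | bowl B) = (1/4)(3/4) = 0.1875; P(data | bowl C) = (5/6)(1/6) = 0.13889; P(data | bowl D) = (3/5)(2/5) = 0.24; P(data | bowl E) = (3/4)(1/4) = 0.1875.
The prior-weighted likelihoods are 1/5 · 0.19835 = 0.039669, 1/5 · 0.1875 = 0.0375, 1/5 · 0.13889 = 0.027778, 1/5 · 0.24 = 0.048, 1/5 · 0.1875 = 0.0375; these sum to 0.19045.
Therefore the posterior P(bowl A | data) = (0.039669) / (0.19045) = 0.2083.

0.208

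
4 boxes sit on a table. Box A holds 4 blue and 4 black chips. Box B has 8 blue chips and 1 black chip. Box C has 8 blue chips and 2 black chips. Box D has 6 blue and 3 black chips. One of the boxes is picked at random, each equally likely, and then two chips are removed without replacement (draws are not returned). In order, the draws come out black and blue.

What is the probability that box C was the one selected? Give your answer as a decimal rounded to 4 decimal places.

Compute the likelihood of the observed sequence for each case: P(data | box A) = (4/8)(4/7) = 0.28571; P(data | box B) = (1/9)(8/8) = 0.11111; P(data | box C) = (2/10)(8/9) = 0.17778; P(data | box D) = (3/9)(6/8) = 0.25.
The prior-weighted likelihoods are 1/4 · 0.28571 = 0.071429, 1/4 · 0.11111 = 0.027778, 1/4 · 0.17778 = 0.044444, 1/4 · 0.25 = 0.0625; with total 0.20615.
Therefore the posterior P(box C | data) = (0.044444) / (0.20615) = 0.21559.

0.2156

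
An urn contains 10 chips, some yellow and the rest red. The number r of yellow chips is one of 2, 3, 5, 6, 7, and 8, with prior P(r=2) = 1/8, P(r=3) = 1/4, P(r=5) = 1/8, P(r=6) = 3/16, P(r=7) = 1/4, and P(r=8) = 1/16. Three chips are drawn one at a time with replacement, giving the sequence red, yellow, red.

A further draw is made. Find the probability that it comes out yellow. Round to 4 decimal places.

0.4366

Under each hypothesis, the probability of the observed sequence is: P(data | r = 2) = (8/10)(2/10)(8/10) = 0.128; P(data | r = 3) = (7/10)(3/10)(7/10) = 0.147; P(data | r = 5) = (5/10)(5/10)(5/10) = 0.125; P(data | r = 6) = (4/10)(6/10)(4/10) = 0.096; P(data | r = 7) = (3/10)(7/10)(3/10) = 0.063; P(data | r = 8) = (2/10)(8/10)(2/10) = 0.032.
Multiplying each by its prior: 1/8 · 0.128 = 0.016, 1/4 · 0.147 = 0.03675, 1/8 · 0.125 = 0.015625, 3/16 · 0.096 = 0.018, 1/4 · 0.063 = 0.01575, 1/16 · 0.032 = 0.002; these sum to 0.10412.
The posterior is then P(r = 2 | data) = 0.15366, P(r = 3 | data) = 0.35294, P(r = 5 | data) = 0.15006, P(r = 6 | data) = 0.17287, P(r = 7 | data) = 0.15126, P(r = 8 | data) = 0.019208.
So P(yellow next | data) = Σ P(yellow next | H) P(H | data) = (1/5)(0.15366) + (3/10)(0.35294) + (1/2)(0.15006) + (3/5)(0.17287) + (7/10)(0.15126) + (4/5)(0.019208) = 0.43661.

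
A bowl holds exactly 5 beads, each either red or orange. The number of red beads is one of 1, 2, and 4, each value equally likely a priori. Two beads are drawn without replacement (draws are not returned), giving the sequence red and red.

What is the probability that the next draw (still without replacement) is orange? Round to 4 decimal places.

0.4286

The likelihood of the observed sequence under each hypothesis: P(data | r = 1) = (1/5)(0/4) = 0; P(data | r = 2) = (2/5)(1/4) = 1/10; P(data | r = 4) = (4/5)(3/4) = 3/5.
Weighting by the prior gives 1/3 · 0 = 0, 1/3 · 1/10 = 1/30, 1/3 · 3/5 = 1/5; these sum to 7/30.
Normalising, the posterior is P(r = 1 | data) = 0, P(r = 2 | data) = 1/7, P(r = 4 | data) = 6/7.
The predictive probability is P(orange next | data) = (1)(1/7) + (1/3)(6/7) = 3/7.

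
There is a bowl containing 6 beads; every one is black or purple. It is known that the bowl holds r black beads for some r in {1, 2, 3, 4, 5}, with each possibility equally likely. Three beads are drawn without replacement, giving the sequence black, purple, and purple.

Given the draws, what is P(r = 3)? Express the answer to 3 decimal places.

Under each hypothesis, the probability of the observed sequence is: P(data | r = 1) = (1/6)(5/5)(4/4) = 1/6; P(data | r = 2) = (2/6)(4/5)(3/4) = 1/5; P(data | r = 3) = (3/6)(3/5)(2/4) = 3/20; P(data | r = 4) = (4/6)(2/5)(1/4) = 1/15; P(data | r = 5) = (5/6)(1/5)(0/4) = 0.
Multiplying each by its prior: 1/5 · 1/6 = 1/30, 1/5 · 1/5 = 1/25, 1/5 · 3/20 = 3/100, 1/5 · 1/15 = 1/75, 1/5 · 0 = 0; summing to 7/60.
So P(r = 3 | data) = (3/100) / (7/60) = 9/35.

0.257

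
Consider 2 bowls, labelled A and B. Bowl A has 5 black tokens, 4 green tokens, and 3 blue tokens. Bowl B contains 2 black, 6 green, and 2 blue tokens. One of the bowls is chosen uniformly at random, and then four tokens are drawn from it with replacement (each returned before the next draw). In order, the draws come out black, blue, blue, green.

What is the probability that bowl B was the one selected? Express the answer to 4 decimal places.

0.3561

For each hypothesis, P(data | H) works out to: P(data | bowl A) = (5/12)(3/12)(3/12)(4/12) = 0.0086806; P(data | bowl B) = (2/10)(2/10)(2/10)(6/10) = 0.0048.
Multiplying each by its prior: 1/2 · 0.0086806 = 0.0043403, 1/2 · 0.0048 = 0.0024; with total 0.0067403.
Hence P(bowl B | data) = (0.0024) / (0.0067403) = 0.35607.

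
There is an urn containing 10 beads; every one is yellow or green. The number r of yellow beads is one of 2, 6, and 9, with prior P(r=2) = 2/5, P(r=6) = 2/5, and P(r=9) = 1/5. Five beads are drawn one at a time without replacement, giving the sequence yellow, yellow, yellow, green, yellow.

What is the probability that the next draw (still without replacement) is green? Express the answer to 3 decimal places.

0.293

For each hypothesis, P(data | H) works out to: P(data | r = 2) = (2/10)(1/9)(0/8) = 0; P(data | r = 6) = (6/10)(5/9)(4/8)(4/7)(3/6) = 0.047619; P(data | r = 9) = (9/10)(8/9)(7/8)(1/7)(6/6) = 0.1.
Multiplying each by its prior: 2/5 · 0 = 0, 2/5 · 0.047619 = 0.019048, 1/5 · 0.1 = 0.02; with total 0.039048.
Dividing through by the total gives posterior P(r = 2 | data) = 0, P(r = 6 | data) = 0.4878, P(r = 9 | data) = 0.5122.
So P(green next | data) = Σ P(green next | H) P(H | data) = (3/5)(0.4878) + (0)(0.5122) = 0.29268.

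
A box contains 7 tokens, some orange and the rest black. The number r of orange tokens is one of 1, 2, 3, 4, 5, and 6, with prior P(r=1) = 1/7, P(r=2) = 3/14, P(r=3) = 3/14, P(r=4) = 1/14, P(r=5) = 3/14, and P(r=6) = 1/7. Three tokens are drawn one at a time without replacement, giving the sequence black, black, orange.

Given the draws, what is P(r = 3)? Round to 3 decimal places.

For each hypothesis, P(data | H) works out to: P(data | r = 1) = (6/7)(5/6)(1/5) = 1/7; P(data | r = 2) = (5/7)(4/6)(2/5) = 4/21; P(data | r = 3) = (4/7)(3/6)(3/5) = 6/35; P(data | r = 4) = (3/7)(2/6)(4/5) = 4/35; P(data | r = 5) = (2/7)(1/6)(5/5) = 1/21; P(data | r = 6) = (1/7)(0/6) = 0.
Weighting by the prior gives 1/7 · 1/7 = 1/49, 3/14 · 4/21 = 2/49, 3/14 · 6/35 = 9/245, 1/14 · 4/35 = 2/245, 3/14 · 1/21 = 1/98, 1/7 · 0 = 0; summing to 57/490.
Therefore the posterior P(r = 3 | data) = (9/245) / (57/490) = 6/19.

0.316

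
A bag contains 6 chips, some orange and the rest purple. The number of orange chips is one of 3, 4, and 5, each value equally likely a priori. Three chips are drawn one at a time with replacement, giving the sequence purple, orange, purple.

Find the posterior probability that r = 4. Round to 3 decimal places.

The likelihood of the observed sequence under each hypothesis: P(data | r = 3) = (3/6)(3/6)(3/6) = 1/8; P(data | r = 4) = (2/6)(4/6)(2/6) = 2/27; P(data | r = 5) = (1/6)(5/6)(1/6) = 5/216.
Multiplying each by its prior: 1/3 · 1/8 = 1/24, 1/3 · 2/27 = 2/81, 1/3 · 5/216 = 5/648; summing to 2/27.
By Bayes' rule, P(r = 4 | data) = (2/81) / (2/27) = 1/3.

0.333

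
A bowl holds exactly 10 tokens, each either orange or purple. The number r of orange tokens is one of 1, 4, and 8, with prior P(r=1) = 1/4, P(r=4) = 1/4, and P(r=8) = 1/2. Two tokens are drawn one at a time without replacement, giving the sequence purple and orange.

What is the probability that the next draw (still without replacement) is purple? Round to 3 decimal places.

0.431

The likelihood of the observed sequence under each hypothesis: P(data | r = 1) = (9/10)(1/9) = 1/10; P(data | r = 4) = (6/10)(4/9) = 4/15; P(data | r = 8) = (2/10)(8/9) = 8/45.
Weighting by the prior gives 1/4 · 1/10 = 1/40, 1/4 · 4/15 = 1/15, 1/2 · 8/45 = 4/45; summing to 13/72.
Dividing through by the total gives posterior P(r = 1 | data) = 9/65, P(r = 4 | data) = 24/65, P(r = 8 | data) = 32/65.
Averaging over the posterior, P(purple next | data) = (1)(9/65) + (5/8)(24/65) + (1/8)(32/65) = 28/65.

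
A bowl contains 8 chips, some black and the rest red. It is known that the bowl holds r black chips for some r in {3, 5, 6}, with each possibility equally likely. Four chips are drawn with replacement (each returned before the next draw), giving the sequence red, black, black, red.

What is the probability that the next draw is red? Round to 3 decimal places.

0.439

The likelihood of the observed sequence under each hypothesis: P(data | r = 3) = (5/8)(3/8)(3/8)(5/8) = 0.054932; P(data | r = 5) = (3/8)(5/8)(5/8)(3/8) = 0.054932; P(data | r = 6) = (2/8)(6/8)(6/8)(2/8) = 0.035156.
Multiplying each by its prior: 1/3 · 0.054932 = 0.018311, 1/3 · 0.054932 = 0.018311, 1/3 · 0.035156 = 0.011719; these sum to 0.04834.
Normalising, the posterior is P(r = 3 | data) = 0.37879, P(r = 5 | data) = 0.37879, P(r = 6 | data) = 0.24242.
The predictive probability is P(red next | data) = (5/8)(0.37879) + (3/8)(0.37879) + (1/4)(0.24242) = 0.43939.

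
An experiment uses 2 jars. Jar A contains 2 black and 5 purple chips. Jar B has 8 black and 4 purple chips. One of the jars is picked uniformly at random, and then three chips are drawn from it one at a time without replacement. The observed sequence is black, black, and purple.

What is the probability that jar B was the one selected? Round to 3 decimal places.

Under each hypothesis, the probability of the observed sequence is: P(data | jar A) = (2/7)(1/6)(5/5) = 0.047619; P(data | jar B) = (8/12)(7/11)(4/10) = 0.1697.
Multiplying each by its prior: 1/2 · 0.047619 = 0.02381, 1/2 · 0.1697 = 0.084848; these sum to 0.10866.
Hence P(jar B | data) = (0.084848) / (0.10866) = 0.78088.

0.781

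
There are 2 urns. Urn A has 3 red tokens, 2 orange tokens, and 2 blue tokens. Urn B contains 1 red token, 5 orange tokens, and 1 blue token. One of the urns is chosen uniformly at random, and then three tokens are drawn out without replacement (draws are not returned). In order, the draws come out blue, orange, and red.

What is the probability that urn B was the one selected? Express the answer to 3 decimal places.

0.294

Compute the likelihood of the observed sequence for each case: P(data | urn A) = (2/7)(2/6)(3/5) = 2/35; P(data | urn B) = (1/7)(5/6)(1/5) = 1/42.
Weighting by the prior gives 1/2 · 2/35 = 1/35, 1/2 · 1/42 = 1/84; summing to 17/420.
Therefore the posterior P(urn B | data) = (1/84) / (17/420) = 5/17.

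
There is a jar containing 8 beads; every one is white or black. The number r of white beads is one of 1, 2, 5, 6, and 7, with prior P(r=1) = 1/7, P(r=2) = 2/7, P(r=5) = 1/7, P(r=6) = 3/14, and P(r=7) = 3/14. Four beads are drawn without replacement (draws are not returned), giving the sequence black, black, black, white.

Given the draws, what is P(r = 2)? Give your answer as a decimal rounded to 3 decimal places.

0.667

For each hypothesis, P(data | H) works out to: P(data | r = 1) = (7/8)(6/7)(5/6)(1/5) = 1/8; P(data | r = 2) = (6/8)(5/7)(4/6)(2/5) = 1/7; P(data | r = 5) = (3/8)(2/7)(1/6)(5/5) = 1/56; P(data | r = 6) = (2/8)(1/7)(0/6) = 0; P(data | r = 7) = (1/8)(0/7) = 0.
Weighting by the prior gives 1/7 · 1/8 = 1/56, 2/7 · 1/7 = 2/49, 1/7 · 1/56 = 1/392, 3/14 · 0 = 0, 3/14 · 0 = 0; with total 3/49.
By Bayes' rule, P(r = 2 | data) = (2/49) / (3/49) = 2/3.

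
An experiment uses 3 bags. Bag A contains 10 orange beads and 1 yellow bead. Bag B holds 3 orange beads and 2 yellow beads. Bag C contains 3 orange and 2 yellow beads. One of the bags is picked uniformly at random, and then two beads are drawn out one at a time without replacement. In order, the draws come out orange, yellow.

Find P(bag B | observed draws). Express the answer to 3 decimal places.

0.434

For each hypothesis, P(data | H) works out to: P(data | bag A) = (10/11)(1/10) = 1/11; P(data | bag B) = (3/5)(2/4) = 3/10; P(data | bag C) = (3/5)(2/4) = 3/10.
Weighting by the prior gives 1/3 · 1/11 = 1/33, 1/3 · 3/10 = 1/10, 1/3 · 3/10 = 1/10; with total 38/165.
Therefore the posterior P(bag B | data) = (1/10) / (38/165) = 33/76.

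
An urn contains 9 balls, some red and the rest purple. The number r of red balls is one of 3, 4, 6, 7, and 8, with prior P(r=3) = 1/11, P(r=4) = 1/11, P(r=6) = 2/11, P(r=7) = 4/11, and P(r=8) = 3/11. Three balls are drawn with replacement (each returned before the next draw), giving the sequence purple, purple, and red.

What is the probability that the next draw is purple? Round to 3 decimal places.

The likelihood of the observed sequence under each hypothesis: P(data | r = 3) = (6/9)(6/9)(3/9) = 0.14815; P(data | r = 4) = (5/9)(5/9)(4/9) = 0.13717; P(data | r = 6) = (3/9)(3/9)(6/9) = 0.074074; P(data | r = 7) = (2/9)(2/9)(7/9) = 0.038409; P(data | r = 8) = (1/9)(1/9)(8/9) = 0.010974.
Weighting by the prior gives 1/11 · 0.14815 = 0.013468, 1/11 · 0.13717 = 0.01247, 2/11 · 0.074074 = 0.013468, 4/11 · 0.038409 = 0.013967, 3/11 · 0.010974 = 0.0029929; these sum to 0.056366.
Dividing through by the total gives posterior P(r = 3 | data) = 0.23894, P(r = 4 | data) = 0.22124, P(r = 6 | data) = 0.23894, P(r = 7 | data) = 0.24779, P(r = 8 | data) = 0.053097.
Averaging over the posterior, P(purple next | data) = (2/3)(0.23894) + (5/9)(0.22124) + (1/3)(0.23894) + (2/9)(0.24779) + (1/9)(0.053097) = 0.42281.

0.423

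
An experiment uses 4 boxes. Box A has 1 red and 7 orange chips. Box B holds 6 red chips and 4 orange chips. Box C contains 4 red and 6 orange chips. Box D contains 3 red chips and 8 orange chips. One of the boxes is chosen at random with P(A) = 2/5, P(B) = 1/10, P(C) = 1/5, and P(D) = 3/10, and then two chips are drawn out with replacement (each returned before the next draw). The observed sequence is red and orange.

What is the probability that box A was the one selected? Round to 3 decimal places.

Under each hypothesis, the probability of the observed sequence is: P(data | box A) = (1/8)(7/8) = 0.10938; P(data | box B) = (6/10)(4/10) = 0.24; P(data | box C) = (4/10)(6/10) = 0.24; P(data | box D) = (3/11)(8/11) = 0.19835.
The prior-weighted likelihoods are 2/5 · 0.10938 = 0.04375, 1/10 · 0.24 = 0.024, 1/5 · 0.24 = 0.048, 3/10 · 0.19835 = 0.059504; these sum to 0.17525.
Therefore the posterior P(box A | data) = (0.04375) / (0.17525) = 0.24964.

0.250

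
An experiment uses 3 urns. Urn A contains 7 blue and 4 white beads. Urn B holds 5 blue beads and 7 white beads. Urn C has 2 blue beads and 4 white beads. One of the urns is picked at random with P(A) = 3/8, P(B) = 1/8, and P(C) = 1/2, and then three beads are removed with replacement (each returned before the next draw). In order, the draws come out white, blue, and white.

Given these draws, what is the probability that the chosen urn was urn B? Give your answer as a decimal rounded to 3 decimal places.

For each hypothesis, P(data | H) works out to: P(data | urn A) = (4/11)(7/11)(4/11) = 0.084147; P(data | urn B) = (7/12)(5/12)(7/12) = 0.14178; P(data | urn C) = (4/6)(2/6)(4/6) = 0.14815.
Multiplying each by its prior: 3/8 · 0.084147 = 0.031555, 1/8 · 0.14178 = 0.017723, 1/2 · 0.14815 = 0.074074; with total 0.12335.
Therefore the posterior P(urn B | data) = (0.017723) / (0.12335) = 0.14368.

0.144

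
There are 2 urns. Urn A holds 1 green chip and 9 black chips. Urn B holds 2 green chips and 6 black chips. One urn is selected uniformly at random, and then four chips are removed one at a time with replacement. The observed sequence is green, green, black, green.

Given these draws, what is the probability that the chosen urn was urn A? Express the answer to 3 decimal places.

0.071

Compute the likelihood of the observed sequence for each case: P(data | urn A) = (1/10)(1/10)(9/10)(1/10) = 0.0009; P(data | urn B) = (2/8)(2/8)(6/8)(2/8) = 0.011719.
Weighting by the prior gives 1/2 · 0.0009 = 0.00045, 1/2 · 0.011719 = 0.0058594; summing to 0.0063094.
Hence P(urn A | data) = (0.00045) / (0.0063094) = 0.071322.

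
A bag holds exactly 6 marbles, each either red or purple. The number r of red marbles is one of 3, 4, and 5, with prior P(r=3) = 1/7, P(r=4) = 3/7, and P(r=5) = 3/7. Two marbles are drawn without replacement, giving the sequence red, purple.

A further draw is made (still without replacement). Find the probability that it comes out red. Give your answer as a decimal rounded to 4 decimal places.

0.7813

Under each hypothesis, the probability of the observed sequence is: P(data | r = 3) = (3/6)(3/5) = 3/10; P(data | r = 4) = (4/6)(2/5) = 4/15; P(data | r = 5) = (5/6)(1/5) = 1/6.
The prior-weighted likelihoods are 1/7 · 3/10 = 3/70, 3/7 · 4/15 = 4/35, 3/7 · 1/6 = 1/14; these sum to 8/35.
Normalising, the posterior is P(r = 3 | data) = 3/16, P(r = 4 | data) = 1/2, P(r = 5 | data) = 5/16.
Averaging over the posterior, P(red next | data) = (1/2)(3/16) + (3/4)(1/2) + (1)(5/16) = 25/32.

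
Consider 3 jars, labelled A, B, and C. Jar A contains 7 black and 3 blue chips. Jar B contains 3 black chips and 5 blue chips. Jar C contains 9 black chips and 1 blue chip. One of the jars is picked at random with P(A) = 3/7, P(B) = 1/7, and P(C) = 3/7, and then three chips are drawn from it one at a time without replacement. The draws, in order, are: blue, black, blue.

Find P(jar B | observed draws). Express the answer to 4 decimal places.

For each hypothesis, P(data | H) works out to: P(data | jar A) = (3/10)(7/9)(2/8) = 0.058333; P(data | jar B) = (5/8)(3/7)(4/6) = 0.17857; P(data | jar C) = (1/10)(9/9)(0/8) = 0.
The prior-weighted likelihoods are 3/7 · 0.058333 = 0.025, 1/7 · 0.17857 = 0.02551, 3/7 · 0 = 0; summing to 0.05051.
So P(jar B | data) = (0.02551) / (0.05051) = 0.50505.

0.5051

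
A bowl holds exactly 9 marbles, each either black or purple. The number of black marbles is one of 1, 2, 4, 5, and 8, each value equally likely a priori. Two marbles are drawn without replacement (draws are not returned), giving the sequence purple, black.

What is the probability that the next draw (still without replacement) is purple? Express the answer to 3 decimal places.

0.571

The likelihood of the observed sequence under each hypothesis: P(data | r = 1) = (8/9)(1/8) = 1/9; P(data | r = 2) = (7/9)(2/8) = 7/36; P(data | r = 4) = (5/9)(4/8) = 5/18; P(data | r = 5) = (4/9)(5/8) = 5/18; P(data | r = 8) = (1/9)(8/8) = 1/9.
Multiplying each by its prior: 1/5 · 1/9 = 1/45, 1/5 · 7/36 = 7/180, 1/5 · 5/18 = 1/18, 1/5 · 5/18 = 1/18, 1/5 · 1/9 = 1/45; summing to 7/36.
Dividing through by the total gives posterior P(r = 1 | data) = 4/35, P(r = 2 | data) = 1/5, P(r = 4 | data) = 2/7, P(r = 5 | data) = 2/7, P(r = 8 | data) = 4/35.
So P(purple next | data) = Σ P(purple next | H) P(H | data) = (1)(4/35) + (6/7)(1/5) + (4/7)(2/7) + (3/7)(2/7) + (0)(4/35) = 4/7.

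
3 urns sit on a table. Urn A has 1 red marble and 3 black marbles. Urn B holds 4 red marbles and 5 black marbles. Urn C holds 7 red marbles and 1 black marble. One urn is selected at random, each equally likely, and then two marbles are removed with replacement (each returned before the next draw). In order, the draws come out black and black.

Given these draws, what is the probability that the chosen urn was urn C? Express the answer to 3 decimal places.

0.018

For each hypothesis, P(data | H) works out to: P(data | urn A) = (3/4)(3/4) = 0.5625; P(data | urn B) = (5/9)(5/9) = 0.30864; P(data | urn C) = (1/8)(1/8) = 0.015625.
Weighting by the prior gives 1/3 · 0.5625 = 0.1875, 1/3 · 0.30864 = 0.10288, 1/3 · 0.015625 = 0.0052083; these sum to 0.29559.
So P(urn C | data) = (0.0052083) / (0.29559) = 0.01762.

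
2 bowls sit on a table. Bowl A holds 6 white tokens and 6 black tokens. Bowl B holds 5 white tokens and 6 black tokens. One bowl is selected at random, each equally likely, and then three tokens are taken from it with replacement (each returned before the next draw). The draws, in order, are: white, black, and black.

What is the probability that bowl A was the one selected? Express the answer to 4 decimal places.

0.4803

The likelihood of the observed sequence under each hypothesis: P(data | bowl A) = (6/12)(6/12)(6/12) = 0.125; P(data | bowl B) = (5/11)(6/11)(6/11) = 0.13524.
Weighting by the prior gives 1/2 · 0.125 = 0.0625, 1/2 · 0.13524 = 0.067618; with total 0.13012.
By Bayes' rule, P(bowl A | data) = (0.0625) / (0.13012) = 0.48033.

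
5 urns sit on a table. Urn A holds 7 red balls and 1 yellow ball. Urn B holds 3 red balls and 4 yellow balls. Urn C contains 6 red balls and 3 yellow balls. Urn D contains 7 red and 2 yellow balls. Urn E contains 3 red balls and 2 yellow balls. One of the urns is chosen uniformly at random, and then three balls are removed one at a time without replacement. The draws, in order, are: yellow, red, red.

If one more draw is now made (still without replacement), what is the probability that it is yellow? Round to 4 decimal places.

The likelihood of the observed sequence under each hypothesis: P(data | urn A) = (1/8)(7/7)(6/6) = 0.125; P(data | urn B) = (4/7)(3/6)(2/5) = 0.11429; P(data | urn C) = (3/9)(6/8)(5/7) = 0.17857; P(data | urn D) = (2/9)(7/8)(6/7) = 0.16667; P(data | urn E) = (2/5)(3/4)(2/3) = 0.2.
Multiplying each by its prior: 1/5 · 0.125 = 0.025, 1/5 · 0.11429 = 0.022857, 1/5 · 0.17857 = 0.035714, 1/5 · 0.16667 = 0.033333, 1/5 · 0.2 = 0.04; with total 0.1569.
Dividing through by the total gives posterior P(urn A | data) = 0.15933, P(urn B | data) = 0.14568, P(urn C | data) = 0.22762, P(urn D | data) = 0.21244, P(urn E | data) = 0.25493.
So P(yellow next | data) = Σ P(yellow next | H) P(H | data) = (0)(0.15933) + (3/4)(0.14568) + (1/3)(0.22762) + (1/6)(0.21244) + (1/2)(0.25493) = 0.348.

0.3480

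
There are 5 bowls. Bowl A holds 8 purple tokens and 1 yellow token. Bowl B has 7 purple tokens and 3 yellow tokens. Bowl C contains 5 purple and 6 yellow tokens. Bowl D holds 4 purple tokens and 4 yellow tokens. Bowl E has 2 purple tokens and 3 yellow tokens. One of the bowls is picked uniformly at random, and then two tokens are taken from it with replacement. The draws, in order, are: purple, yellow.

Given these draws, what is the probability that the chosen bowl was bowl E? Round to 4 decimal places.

Under each hypothesis, the probability of the observed sequence is: P(data | bowl A) = (8/9)(1/9) = 0.098765; P(data | bowl B) = (7/10)(3/10) = 0.21; P(data | bowl C) = (5/11)(6/11) = 0.24793; P(data | bowl D) = (4/8)(4/8) = 0.25; P(data | bowl E) = (2/5)(3/5) = 0.24.
Multiplying each by its prior: 1/5 · 0.098765 = 0.019753, 1/5 · 0.21 = 0.042, 1/5 · 0.24793 = 0.049587, 1/5 · 0.25 = 0.05, 1/5 · 0.24 = 0.048; with total 0.20934.
By Bayes' rule, P(bowl E | data) = (0.048) / (0.20934) = 0.22929.

0.2293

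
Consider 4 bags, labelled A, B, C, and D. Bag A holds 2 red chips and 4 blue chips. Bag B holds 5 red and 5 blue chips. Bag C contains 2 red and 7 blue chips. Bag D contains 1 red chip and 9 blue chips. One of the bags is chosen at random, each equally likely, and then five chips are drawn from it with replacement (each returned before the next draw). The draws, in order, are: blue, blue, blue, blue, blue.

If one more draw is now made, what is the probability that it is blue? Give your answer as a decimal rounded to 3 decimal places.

Compute the likelihood of the observed sequence for each case: P(data | bag A) = (4/6)(4/6)(4/6)(4/6)(4/6) = 0.13169; P(data | bag B) = (5/10)(5/10)(5/10)(5/10)(5/10) = 0.03125; P(data | bag C) = (7/9)(7/9)(7/9)(7/9)(7/9) = 0.28463; P(data | bag D) = (9/10)(9/10)(9/10)(9/10)(9/10) = 0.59049.
Multiplying each by its prior: 1/4 · 0.13169 = 0.032922, 1/4 · 0.03125 = 0.0078125, 1/4 · 0.28463 = 0.071157, 1/4 · 0.59049 = 0.14762; with total 0.25951.
Normalising, the posterior is P(bag A | data) = 0.12686, P(bag B | data) = 0.030104, P(bag C | data) = 0.27419, P(bag D | data) = 0.56884.
Averaging over the posterior, P(blue next | data) = (2/3)(0.12686) + (1/2)(0.030104) + (7/9)(0.27419) + (9/10)(0.56884) = 0.82485.

0.825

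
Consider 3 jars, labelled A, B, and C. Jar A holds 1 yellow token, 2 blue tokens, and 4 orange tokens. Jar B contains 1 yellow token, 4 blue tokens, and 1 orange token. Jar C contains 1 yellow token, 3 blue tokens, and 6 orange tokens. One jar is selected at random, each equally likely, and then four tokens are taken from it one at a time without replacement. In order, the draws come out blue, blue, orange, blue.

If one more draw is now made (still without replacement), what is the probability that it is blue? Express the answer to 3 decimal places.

Under each hypothesis, the probability of the observed sequence is: P(data | jar A) = (2/7)(1/6)(4/5)(0/4) = 0; P(data | jar B) = (4/6)(3/5)(1/4)(2/3) = 0.066667; P(data | jar C) = (3/10)(2/9)(6/8)(1/7) = 0.0071429.
Weighting by the prior gives 1/3 · 0 = 0, 1/3 · 0.066667 = 0.022222, 1/3 · 0.0071429 = 0.002381; these sum to 0.024603.
Dividing through by the total gives posterior P(jar A | data) = 0, P(jar B | data) = 0.90323, P(jar C | data) = 0.096774.
The predictive probability is P(blue next | data) = (1/2)(0.90323) + (0)(0.096774) = 0.45161.

0.452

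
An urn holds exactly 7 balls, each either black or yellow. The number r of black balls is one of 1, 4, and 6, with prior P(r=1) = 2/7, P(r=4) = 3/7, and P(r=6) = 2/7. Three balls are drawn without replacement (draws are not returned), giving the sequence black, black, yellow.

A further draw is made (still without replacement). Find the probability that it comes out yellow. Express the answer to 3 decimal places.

0.321

The likelihood of the observed sequence under each hypothesis: P(data | r = 1) = (1/7)(0/6) = 0; P(data | r = 4) = (4/7)(3/6)(3/5) = 6/35; P(data | r = 6) = (6/7)(5/6)(1/5) = 1/7.
Weighting by the prior gives 2/7 · 0 = 0, 3/7 · 6/35 = 18/245, 2/7 · 1/7 = 2/49; these sum to 4/35.
The posterior is then P(r = 1 | data) = 0, P(r = 4 | data) = 9/14, P(r = 6 | data) = 5/14.
The predictive probability is P(yellow next | data) = (1/2)(9/14) + (0)(5/14) = 9/28.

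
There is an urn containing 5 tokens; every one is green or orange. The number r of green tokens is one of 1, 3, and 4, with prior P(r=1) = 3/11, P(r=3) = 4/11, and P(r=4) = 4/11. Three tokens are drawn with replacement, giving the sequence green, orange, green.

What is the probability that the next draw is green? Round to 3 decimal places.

The likelihood of the observed sequence under each hypothesis: P(data | r = 1) = (1/5)(4/5)(1/5) = 0.032; P(data | r = 3) = (3/5)(2/5)(3/5) = 0.144; P(data | r = 4) = (4/5)(1/5)(4/5) = 0.128.
The prior-weighted likelihoods are 3/11 · 0.032 = 0.0087273, 4/11 · 0.144 = 0.052364, 4/11 · 0.128 = 0.046545; with total 0.10764.
The posterior is then P(r = 1 | data) = 0.081081, P(r = 3 | data) = 0.48649, P(r = 4 | data) = 0.43243.
So P(green next | data) = Σ P(green next | H) P(H | data) = (1/5)(0.081081) + (3/5)(0.48649) + (4/5)(0.43243) = 0.65405.

0.654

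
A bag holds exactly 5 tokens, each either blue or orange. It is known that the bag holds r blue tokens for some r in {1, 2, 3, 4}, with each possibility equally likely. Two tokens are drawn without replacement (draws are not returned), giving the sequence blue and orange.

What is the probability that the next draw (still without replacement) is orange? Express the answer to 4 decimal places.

The likelihood of the observed sequence under each hypothesis: P(data | r = 1) = (1/5)(4/4) = 1/5; P(data | r = 2) = (2/5)(3/4) = 3/10; P(data | r = 3) = (3/5)(2/4) = 3/10; P(data | r = 4) = (4/5)(1/4) = 1/5.
Weighting by the prior gives 1/4 · 1/5 = 1/20, 1/4 · 3/10 = 3/40, 1/4 · 3/10 = 3/40, 1/4 · 1/5 = 1/20; summing to 1/4.
The posterior is then P(r = 1 | data) = 1/5, P(r = 2 | data) = 3/10, P(r = 3 | data) = 3/10, P(r = 4 | data) = 1/5.
The predictive probability is P(orange next | data) = (1)(1/5) + (2/3)(3/10) + (1/3)(3/10) + (0)(1/5) = 1/2.

0.5000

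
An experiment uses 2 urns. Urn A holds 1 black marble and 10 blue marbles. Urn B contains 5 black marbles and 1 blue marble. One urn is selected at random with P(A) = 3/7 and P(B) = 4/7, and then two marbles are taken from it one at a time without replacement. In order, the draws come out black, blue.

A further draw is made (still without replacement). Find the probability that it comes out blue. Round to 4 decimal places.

0.2903

The likelihood of the observed sequence under each hypothesis: P(data | urn A) = (1/11)(10/10) = 1/11; P(data | urn B) = (5/6)(1/5) = 1/6.
Weighting by the prior gives 3/7 · 1/11 = 3/77, 4/7 · 1/6 = 2/21; with total 31/231.
Dividing through by the total gives posterior P(urn A | data) = 9/31, P(urn B | data) = 22/31.
The predictive probability is P(blue next | data) = (1)(9/31) + (0)(22/31) = 9/31.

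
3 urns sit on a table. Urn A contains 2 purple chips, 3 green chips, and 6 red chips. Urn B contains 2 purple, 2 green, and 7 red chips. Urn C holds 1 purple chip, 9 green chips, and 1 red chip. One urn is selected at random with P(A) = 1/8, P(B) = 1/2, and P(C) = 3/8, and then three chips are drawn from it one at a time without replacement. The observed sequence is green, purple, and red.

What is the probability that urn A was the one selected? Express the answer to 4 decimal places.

Compute the likelihood of the observed sequence for each case: P(data | urn A) = (3/11)(2/10)(6/9) = 0.036364; P(data | urn B) = (2/11)(2/10)(7/9) = 0.028283; P(data | urn C) = (9/11)(1/10)(1/9) = 0.0090909.
Weighting by the prior gives 1/8 · 0.036364 = 0.0045455, 1/2 · 0.028283 = 0.014141, 3/8 · 0.0090909 = 0.0034091; with total 0.022096.
So P(urn A | data) = (0.0045455) / (0.022096) = 0.20571.

0.2057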